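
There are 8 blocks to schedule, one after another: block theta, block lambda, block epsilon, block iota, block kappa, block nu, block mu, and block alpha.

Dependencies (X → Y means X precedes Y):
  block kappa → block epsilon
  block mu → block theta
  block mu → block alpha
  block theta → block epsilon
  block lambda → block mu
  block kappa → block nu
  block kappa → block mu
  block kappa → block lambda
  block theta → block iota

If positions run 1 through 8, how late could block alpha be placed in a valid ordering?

No constraint forces any block after block alpha, so it can be placed last, in position 8.

8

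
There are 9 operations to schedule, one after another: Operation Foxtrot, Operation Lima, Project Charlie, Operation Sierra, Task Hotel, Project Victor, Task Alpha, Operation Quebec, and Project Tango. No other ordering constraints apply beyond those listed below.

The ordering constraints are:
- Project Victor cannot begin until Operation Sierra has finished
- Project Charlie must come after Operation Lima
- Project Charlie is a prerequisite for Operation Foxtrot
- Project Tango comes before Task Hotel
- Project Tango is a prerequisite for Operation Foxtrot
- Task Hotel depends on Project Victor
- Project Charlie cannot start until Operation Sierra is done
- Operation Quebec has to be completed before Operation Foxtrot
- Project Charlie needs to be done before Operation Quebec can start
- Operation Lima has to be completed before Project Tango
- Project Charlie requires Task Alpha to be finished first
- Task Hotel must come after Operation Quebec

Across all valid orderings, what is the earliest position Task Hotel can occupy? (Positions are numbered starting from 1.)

Working backwards through the constraints from Task Hotel, its full set of required predecessors is Operation Lima, Project Charlie, Operation Sierra, Project Victor, Task Alpha, Operation Quebec, Project Tango — 7 of them.
So at minimum 7 operations come before Task Hotel, putting Task Hotel no earlier than position 8. That position is achievable by scheduling exactly those predecessors first.

8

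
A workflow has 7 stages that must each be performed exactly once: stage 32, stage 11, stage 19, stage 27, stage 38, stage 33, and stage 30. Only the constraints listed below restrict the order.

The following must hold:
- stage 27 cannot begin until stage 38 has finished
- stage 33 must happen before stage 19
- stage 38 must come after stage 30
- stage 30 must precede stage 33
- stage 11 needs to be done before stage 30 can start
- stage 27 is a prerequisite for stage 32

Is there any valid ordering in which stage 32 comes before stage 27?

There is a dependency chain stage 27 → stage 32, so stage 32 always comes after stage 27.
Hence stage 32 can never be scheduled before stage 27.

No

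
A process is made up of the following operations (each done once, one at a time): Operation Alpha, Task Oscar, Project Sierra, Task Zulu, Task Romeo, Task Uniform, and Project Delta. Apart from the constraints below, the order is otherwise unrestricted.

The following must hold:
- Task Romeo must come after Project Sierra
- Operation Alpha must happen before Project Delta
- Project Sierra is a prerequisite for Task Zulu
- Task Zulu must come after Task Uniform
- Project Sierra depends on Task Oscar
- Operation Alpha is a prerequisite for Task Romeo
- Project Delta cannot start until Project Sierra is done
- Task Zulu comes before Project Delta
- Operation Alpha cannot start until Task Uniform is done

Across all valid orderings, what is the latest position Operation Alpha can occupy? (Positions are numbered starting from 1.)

5

The operations that are forced after Operation Alpha, directly or by a chain of constraints, are Task Romeo, Project Delta. That's 2 operations.
With 2 mandatory successors out of 7 operations total, the latest slot for Operation Alpha is 7−2 = 5, and it's reachable by doing all non-successors before Operation Alpha.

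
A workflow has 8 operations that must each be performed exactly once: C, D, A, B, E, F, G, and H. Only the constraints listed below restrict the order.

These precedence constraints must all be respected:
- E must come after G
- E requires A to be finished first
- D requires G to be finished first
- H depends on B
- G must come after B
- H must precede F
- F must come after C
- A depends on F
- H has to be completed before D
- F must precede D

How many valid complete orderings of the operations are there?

39

The operations with no prerequisites are C, B; any of them can be placed first.
Systematically extending each partial ordering one operation at a time and counting, there are 39 complete orderings.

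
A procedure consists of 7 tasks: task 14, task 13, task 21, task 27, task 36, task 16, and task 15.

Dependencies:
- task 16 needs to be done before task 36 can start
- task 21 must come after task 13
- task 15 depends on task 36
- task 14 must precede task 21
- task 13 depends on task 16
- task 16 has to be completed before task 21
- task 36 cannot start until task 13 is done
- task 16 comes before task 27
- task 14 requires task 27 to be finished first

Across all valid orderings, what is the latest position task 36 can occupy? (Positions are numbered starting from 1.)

6

The only task forced after task 36 (directly or by a chain) is task 15.
So at least 1 task follows task 36, putting task 36 no later than position 6. That position is achievable by scheduling everything else first.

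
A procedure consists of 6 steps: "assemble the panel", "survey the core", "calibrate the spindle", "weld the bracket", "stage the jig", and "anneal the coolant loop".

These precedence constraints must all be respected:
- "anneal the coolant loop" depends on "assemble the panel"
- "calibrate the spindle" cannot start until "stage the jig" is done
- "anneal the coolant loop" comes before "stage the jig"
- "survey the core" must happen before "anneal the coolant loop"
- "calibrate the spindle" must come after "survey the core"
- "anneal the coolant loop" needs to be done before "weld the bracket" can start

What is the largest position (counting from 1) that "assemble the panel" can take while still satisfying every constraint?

Following every chain forward from "assemble the panel", the steps that must come later are "calibrate the spindle", "weld the bracket", "stage the jig", "anneal the coolant loop" — 4 of them.
So at least 4 steps follow "assemble the panel", putting "assemble the panel" no later than position 2. That position is achievable by scheduling everything else first.

2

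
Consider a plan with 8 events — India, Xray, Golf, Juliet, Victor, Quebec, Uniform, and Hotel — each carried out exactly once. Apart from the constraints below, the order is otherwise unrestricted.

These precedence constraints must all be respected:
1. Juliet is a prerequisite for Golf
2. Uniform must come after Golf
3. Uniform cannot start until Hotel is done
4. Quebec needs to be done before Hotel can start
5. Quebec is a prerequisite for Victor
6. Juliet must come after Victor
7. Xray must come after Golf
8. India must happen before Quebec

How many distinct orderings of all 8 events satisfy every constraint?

India is the only event with nothing required before it, so every ordering starts there.
Enumerating by repeatedly choosing an available event (one whose prerequisites are all placed) gives 9 distinct complete orderings.

9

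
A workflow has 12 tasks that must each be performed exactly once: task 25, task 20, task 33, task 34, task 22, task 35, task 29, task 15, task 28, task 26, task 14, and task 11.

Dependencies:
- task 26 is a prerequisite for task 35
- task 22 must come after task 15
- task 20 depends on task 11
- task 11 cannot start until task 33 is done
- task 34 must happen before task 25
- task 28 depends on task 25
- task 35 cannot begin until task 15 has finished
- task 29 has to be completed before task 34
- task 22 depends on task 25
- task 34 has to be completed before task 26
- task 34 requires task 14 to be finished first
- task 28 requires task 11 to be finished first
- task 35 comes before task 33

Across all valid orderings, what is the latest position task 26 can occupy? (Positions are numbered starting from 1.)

7

The tasks that are forced after task 26, directly or by a chain of constraints, are task 20, task 33, task 35, task 28, task 11. That's 5 tasks.
So at least 5 tasks follow task 26, putting task 26 no later than position 7. That position is achievable by scheduling everything else first.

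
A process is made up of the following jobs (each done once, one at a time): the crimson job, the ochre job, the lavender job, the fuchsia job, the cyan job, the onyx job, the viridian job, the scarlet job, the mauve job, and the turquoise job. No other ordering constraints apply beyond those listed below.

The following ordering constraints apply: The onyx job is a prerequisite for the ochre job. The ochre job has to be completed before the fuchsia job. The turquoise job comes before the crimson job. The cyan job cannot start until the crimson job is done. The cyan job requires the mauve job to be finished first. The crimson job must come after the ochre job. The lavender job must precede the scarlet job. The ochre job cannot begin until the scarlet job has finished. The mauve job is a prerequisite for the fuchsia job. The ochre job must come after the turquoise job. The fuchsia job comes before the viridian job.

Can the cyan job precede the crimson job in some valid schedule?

There is a dependency chain the crimson job → the cyan job, so the cyan job always comes after the crimson job.
So no valid ordering can have the cyan job before the crimson job.

No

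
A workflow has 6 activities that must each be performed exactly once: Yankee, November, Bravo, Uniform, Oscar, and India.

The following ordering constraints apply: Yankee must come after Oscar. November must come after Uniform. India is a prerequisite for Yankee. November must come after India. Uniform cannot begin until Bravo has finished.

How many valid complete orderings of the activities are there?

3 activities have no prerequisites (Bravo, Oscar, India), so any of them could come first.
Counting all ways to extend the partial order to a total order gives 35.

35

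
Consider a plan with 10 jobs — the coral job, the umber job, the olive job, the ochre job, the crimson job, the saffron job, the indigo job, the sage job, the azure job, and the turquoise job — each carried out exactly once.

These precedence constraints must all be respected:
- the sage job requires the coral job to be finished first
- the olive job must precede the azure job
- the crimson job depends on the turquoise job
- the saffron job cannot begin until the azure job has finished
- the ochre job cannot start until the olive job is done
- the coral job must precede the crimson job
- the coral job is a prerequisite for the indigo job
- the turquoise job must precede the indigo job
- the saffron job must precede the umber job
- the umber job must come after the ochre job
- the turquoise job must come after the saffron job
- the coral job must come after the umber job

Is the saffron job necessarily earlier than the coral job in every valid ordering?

Yes

Following the dependencies: the saffron job → the umber job → the coral job.
Hence the saffron job necessarily comes before the coral job.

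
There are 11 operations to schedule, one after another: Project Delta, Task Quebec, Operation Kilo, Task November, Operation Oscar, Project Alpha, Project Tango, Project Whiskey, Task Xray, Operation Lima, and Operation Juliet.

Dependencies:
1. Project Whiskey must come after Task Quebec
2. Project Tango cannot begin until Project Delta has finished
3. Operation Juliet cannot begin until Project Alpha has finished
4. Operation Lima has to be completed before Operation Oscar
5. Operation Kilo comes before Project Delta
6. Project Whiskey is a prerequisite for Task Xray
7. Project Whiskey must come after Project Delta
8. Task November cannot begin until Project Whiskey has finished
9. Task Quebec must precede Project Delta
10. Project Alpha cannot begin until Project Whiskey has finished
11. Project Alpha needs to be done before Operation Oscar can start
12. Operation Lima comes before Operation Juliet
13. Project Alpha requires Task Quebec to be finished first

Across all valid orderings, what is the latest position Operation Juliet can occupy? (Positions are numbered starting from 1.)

No constraint forces any operation after Operation Juliet, so it can be placed last, in position 11.

11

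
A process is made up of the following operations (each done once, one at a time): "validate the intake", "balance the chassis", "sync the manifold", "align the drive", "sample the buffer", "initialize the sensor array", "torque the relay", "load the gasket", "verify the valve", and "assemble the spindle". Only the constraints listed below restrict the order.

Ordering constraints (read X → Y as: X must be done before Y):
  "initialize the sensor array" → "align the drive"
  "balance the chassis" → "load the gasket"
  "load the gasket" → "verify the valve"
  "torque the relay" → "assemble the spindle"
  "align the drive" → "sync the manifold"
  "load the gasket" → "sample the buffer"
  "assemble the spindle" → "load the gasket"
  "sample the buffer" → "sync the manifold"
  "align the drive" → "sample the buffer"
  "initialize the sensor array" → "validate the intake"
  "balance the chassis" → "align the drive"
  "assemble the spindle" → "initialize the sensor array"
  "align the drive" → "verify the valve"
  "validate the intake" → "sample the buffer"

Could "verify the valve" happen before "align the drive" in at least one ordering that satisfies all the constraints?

The constraints give a chain "align the drive" → "verify the valve", which forces "align the drive" before "verify the valve".
Hence "verify the valve" can never be scheduled before "align the drive".

No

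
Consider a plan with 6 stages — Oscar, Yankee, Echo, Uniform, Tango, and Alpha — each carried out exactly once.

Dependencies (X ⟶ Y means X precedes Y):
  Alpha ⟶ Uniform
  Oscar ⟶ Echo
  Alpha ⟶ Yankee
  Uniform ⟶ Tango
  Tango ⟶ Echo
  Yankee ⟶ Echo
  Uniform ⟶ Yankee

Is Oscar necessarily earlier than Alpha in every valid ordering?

No chain of constraints connects Oscar to Alpha in either direction.
There exist valid orderings with Alpha before Oscar, so Oscar is not required to come first.

No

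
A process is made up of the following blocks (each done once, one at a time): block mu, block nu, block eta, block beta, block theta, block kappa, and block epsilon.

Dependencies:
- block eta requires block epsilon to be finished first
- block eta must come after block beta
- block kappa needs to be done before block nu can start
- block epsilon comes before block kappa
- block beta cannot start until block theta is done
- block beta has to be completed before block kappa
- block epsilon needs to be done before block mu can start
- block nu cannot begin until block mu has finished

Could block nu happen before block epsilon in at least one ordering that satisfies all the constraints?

The constraints give a chain block epsilon → block mu → block nu, which forces block epsilon before block nu.
Hence block nu can never be scheduled before block epsilon.

No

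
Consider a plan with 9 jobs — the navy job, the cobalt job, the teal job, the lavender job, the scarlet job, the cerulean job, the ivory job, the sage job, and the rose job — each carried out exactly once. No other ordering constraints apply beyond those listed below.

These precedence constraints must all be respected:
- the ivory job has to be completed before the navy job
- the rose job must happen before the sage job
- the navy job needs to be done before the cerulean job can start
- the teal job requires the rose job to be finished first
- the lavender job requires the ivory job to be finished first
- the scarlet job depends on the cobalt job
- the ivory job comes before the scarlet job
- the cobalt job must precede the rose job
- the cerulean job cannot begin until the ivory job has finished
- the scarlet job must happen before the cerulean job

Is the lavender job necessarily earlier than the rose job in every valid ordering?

The lavender job and the rose job are not related by any chain of constraints.
There exist valid orderings with the rose job before the lavender job, so the lavender job is not required to come first.

No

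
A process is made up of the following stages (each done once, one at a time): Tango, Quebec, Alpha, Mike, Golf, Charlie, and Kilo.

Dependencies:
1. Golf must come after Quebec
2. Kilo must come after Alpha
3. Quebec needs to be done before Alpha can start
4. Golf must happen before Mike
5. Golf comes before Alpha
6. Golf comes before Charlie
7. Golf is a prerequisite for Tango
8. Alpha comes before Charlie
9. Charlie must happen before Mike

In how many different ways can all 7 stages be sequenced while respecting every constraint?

15

Quebec is the only stage with nothing required before it, so every ordering starts there.
Systematically extending each partial ordering one stage at a time and counting, there are 15 complete orderings.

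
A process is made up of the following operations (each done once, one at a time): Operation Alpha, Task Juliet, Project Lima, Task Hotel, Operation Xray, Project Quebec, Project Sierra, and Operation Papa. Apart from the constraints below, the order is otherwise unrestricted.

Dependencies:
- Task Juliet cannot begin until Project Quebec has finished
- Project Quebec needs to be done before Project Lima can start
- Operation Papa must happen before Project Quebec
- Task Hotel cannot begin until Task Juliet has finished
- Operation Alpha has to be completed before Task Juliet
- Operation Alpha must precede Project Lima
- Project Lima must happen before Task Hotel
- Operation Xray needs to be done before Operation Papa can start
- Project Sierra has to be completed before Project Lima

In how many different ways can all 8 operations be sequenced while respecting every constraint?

The operations with no prerequisites are Operation Alpha, Operation Xray, Project Sierra; any of them can be placed first.
Enumerating by repeatedly choosing an available operation (one whose prerequisites are all placed) gives 44 distinct complete orderings.

44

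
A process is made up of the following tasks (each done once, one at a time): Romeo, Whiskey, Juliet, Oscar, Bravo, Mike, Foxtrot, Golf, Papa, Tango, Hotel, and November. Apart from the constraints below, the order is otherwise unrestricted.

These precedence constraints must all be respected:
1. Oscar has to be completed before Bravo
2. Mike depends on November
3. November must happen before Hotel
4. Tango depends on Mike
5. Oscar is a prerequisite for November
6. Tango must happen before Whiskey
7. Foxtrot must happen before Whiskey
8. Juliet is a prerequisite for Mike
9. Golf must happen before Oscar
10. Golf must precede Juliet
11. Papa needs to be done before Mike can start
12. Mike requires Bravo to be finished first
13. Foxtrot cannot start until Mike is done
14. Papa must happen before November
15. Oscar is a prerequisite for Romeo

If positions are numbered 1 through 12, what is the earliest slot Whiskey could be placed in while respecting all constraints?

The tasks that are forced before Whiskey, directly or transitively, are Juliet, Oscar, Bravo, Mike, Foxtrot, Golf, Papa, Tango, November. That's 9 tasks.
So at minimum 9 tasks come before Whiskey, putting Whiskey no earlier than position 10. That position is achievable by scheduling exactly those predecessors first.

10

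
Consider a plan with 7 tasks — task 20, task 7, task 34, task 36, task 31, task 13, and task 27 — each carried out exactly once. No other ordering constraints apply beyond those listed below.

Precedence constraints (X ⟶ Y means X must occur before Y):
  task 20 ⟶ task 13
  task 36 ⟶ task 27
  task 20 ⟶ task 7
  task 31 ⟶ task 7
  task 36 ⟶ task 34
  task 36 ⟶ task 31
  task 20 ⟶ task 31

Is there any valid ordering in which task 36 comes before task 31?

Task 36 is actually forced before task 31 by the constraints, so certainly some valid ordering has task 36 first.

Yes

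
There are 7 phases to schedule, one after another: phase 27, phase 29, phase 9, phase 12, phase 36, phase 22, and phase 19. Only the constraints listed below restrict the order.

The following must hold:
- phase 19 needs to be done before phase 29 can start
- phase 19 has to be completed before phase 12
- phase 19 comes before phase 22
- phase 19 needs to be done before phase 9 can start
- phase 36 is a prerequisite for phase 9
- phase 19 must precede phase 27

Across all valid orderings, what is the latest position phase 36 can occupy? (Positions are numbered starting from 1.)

6

The only phase forced after phase 36 (directly or by a chain) is phase 9.
So at least 1 phase follows phase 36, putting phase 36 no later than position 6. That position is achievable by scheduling everything else first.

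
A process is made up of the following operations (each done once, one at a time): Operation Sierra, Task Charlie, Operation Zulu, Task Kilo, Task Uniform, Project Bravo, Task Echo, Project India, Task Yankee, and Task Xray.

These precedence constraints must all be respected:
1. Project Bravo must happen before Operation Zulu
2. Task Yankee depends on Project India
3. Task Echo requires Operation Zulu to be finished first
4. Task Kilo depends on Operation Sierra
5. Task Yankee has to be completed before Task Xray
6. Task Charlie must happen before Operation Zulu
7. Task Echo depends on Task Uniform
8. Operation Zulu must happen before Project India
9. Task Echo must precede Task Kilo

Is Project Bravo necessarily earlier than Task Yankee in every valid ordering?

Yes

Following the dependencies: Project Bravo → Operation Zulu → Project India → Task Yankee.
That forces Project Bravo before Task Yankee in every valid schedule.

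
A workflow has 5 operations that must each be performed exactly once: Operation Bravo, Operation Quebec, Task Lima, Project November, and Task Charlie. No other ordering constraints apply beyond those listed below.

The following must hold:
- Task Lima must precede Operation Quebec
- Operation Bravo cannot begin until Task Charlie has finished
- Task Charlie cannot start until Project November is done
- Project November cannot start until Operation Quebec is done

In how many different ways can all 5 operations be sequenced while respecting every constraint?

1

Only Task Lima has no prerequisites, so it must go first.
Every operation is then forced in turn, so only 1 complete ordering is consistent with the constraints.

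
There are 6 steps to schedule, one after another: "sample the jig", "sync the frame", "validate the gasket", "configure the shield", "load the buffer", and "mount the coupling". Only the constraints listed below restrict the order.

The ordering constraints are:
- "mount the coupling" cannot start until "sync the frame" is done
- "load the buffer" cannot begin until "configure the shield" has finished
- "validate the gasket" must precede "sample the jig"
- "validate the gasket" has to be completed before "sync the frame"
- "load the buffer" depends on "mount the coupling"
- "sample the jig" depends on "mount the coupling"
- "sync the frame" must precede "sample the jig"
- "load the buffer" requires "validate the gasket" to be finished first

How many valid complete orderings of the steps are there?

The steps with no prerequisites are "validate the gasket", "configure the shield"; any of them can be placed first.
Counting all ways to extend the partial order to a total order gives 9.

9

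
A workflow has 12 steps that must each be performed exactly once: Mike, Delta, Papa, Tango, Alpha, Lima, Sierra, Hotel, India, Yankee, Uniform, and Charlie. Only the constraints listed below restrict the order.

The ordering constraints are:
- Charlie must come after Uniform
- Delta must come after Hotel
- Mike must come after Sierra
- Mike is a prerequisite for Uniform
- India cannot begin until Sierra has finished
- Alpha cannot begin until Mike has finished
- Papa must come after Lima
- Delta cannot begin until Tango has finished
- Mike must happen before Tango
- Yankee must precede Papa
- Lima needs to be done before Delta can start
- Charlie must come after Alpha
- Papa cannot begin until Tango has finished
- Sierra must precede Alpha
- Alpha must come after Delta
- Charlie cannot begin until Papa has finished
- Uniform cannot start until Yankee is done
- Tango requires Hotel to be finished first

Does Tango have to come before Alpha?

Chaining the stated constraints: Tango → Delta → Alpha.
Hence Tango necessarily comes before Alpha.

Yes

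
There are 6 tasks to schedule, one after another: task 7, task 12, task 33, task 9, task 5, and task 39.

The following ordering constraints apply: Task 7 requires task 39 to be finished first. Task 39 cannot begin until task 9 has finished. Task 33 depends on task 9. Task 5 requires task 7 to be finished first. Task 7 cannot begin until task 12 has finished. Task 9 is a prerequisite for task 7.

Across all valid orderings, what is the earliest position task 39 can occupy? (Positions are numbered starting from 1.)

Working backwards through the constraints from task 39, its only required predecessor is task 9.
So at minimum 1 task comes before task 39, putting task 39 no earlier than position 2. That position is achievable by scheduling exactly that predecessor first.

2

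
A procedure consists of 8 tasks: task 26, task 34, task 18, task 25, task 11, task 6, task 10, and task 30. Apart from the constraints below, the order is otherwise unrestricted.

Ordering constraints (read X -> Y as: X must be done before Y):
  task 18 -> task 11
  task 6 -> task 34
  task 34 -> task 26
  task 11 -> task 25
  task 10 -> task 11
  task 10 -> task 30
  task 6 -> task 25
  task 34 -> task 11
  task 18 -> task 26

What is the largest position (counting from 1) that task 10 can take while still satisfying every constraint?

Following every chain forward from task 10, the tasks that must come later are task 25, task 11, task 30 — 3 of them.
So at least 3 tasks follow task 10, putting task 10 no later than position 5. That position is achievable by scheduling everything else first.

5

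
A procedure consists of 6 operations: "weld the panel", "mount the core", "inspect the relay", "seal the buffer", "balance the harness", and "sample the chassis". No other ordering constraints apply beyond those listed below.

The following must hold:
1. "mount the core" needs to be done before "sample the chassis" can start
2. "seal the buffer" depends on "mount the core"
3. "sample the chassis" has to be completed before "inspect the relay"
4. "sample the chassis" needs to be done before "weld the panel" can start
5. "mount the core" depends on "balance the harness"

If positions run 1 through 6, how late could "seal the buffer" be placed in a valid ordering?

6

No constraint forces any operation after "seal the buffer", so it can be placed last, in position 6.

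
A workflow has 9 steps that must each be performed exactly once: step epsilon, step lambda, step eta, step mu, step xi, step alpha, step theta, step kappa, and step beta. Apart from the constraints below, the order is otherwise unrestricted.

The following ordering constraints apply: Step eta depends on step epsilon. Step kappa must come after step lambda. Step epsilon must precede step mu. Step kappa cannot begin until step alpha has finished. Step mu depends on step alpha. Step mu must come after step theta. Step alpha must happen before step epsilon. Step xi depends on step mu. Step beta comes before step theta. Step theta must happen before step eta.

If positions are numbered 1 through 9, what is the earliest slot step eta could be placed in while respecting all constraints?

5

Working backwards through the constraints from step eta, its full set of required predecessors is step epsilon, step alpha, step theta, step beta — 4 of them.
So at minimum 4 steps come before step eta, putting step eta no earlier than position 5. That position is achievable by scheduling exactly those predecessors first.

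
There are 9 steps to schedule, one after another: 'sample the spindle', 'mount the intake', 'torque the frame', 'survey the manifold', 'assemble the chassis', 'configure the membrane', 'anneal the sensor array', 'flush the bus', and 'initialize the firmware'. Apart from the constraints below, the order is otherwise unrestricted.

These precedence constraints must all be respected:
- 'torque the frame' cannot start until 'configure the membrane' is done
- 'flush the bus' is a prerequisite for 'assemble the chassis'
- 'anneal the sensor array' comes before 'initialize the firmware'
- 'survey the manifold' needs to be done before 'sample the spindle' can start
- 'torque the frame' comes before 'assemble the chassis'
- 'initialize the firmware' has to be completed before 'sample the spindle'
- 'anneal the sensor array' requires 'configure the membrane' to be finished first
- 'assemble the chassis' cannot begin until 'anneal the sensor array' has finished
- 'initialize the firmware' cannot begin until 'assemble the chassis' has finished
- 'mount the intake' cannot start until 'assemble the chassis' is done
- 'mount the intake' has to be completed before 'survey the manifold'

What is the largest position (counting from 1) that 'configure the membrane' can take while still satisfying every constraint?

2

The steps that are forced after 'configure the membrane', directly or by a chain of constraints, are 'sample the spindle', 'mount the intake', 'torque the frame', 'survey the manifold', 'assemble the chassis', 'anneal the sensor array', 'initialize the firmware'. That's 7 steps.
With 7 mandatory successors out of 9 steps total, the latest slot for 'configure the membrane' is 9−7 = 2, and it's reachable by doing all non-successors before 'configure the membrane'.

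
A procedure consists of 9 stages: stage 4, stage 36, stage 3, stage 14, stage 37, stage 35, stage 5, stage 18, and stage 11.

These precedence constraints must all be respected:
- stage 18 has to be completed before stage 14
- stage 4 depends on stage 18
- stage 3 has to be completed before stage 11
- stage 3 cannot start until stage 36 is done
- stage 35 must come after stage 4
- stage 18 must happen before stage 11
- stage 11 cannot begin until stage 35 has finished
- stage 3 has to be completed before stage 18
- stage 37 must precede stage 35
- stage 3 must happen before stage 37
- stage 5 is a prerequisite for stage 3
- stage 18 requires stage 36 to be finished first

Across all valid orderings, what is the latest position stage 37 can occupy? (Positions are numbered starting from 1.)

Every stage that must follow stage 37 has to come after it. Tracing all chains starting from stage 37, those stages are: stage 35, stage 11 — 2 in total.
So at least 2 stages follow stage 37, putting stage 37 no later than position 7. That position is achievable by scheduling everything else first.

7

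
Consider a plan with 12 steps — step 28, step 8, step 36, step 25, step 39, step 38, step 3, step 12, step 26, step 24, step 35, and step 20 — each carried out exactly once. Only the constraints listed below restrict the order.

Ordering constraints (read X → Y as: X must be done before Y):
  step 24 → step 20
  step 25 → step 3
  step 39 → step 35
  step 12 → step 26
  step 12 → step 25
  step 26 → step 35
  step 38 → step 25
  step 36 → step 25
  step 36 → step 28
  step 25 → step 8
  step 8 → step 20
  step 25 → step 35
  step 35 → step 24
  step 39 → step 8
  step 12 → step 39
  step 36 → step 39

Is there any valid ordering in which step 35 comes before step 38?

No

Following step 38 → step 25 → step 35, step 38 must precede step 35 in every valid ordering.
Hence step 35 can never be scheduled before step 38.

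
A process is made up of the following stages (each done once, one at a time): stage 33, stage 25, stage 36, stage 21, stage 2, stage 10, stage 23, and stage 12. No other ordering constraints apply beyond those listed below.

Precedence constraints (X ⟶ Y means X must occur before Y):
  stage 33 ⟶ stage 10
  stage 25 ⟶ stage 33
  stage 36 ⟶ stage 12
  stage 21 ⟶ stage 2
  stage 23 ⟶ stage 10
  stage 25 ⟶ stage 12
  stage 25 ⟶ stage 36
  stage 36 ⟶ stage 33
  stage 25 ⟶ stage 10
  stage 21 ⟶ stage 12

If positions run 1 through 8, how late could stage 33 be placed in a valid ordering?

7

Following the constraints forward from stage 33, its only required successor is stage 10.
So at least 1 stage follows stage 33, putting stage 33 no later than position 7. That position is achievable by scheduling everything else first.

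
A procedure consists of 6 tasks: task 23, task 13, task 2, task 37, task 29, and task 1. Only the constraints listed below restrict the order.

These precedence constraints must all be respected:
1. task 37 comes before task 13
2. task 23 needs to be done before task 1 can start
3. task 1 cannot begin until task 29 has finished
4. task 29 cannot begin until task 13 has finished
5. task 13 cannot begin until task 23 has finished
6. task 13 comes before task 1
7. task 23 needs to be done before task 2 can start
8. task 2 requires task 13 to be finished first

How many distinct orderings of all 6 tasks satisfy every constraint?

6

2 tasks have no prerequisites (task 23, task 37), so any of them could come first.
Enumerating by repeatedly choosing an available task (one whose prerequisites are all placed) gives 6 distinct complete orderings.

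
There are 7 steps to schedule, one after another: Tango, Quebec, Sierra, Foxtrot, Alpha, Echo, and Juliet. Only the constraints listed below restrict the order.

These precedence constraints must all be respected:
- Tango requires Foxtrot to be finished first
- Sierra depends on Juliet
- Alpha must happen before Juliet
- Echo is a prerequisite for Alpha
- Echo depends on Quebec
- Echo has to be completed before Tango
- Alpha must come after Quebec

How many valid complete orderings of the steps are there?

18

The steps with no prerequisites are Quebec, Foxtrot; any of them can be placed first.
Counting all ways to extend the partial order to a total order gives 18.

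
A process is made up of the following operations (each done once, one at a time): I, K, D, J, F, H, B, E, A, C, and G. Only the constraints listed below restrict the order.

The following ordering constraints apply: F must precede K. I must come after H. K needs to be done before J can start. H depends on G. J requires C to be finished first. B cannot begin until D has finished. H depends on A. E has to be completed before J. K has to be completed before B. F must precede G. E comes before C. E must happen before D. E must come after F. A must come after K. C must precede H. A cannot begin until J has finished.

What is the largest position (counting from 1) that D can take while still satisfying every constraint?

10

The only operation forced after D (directly or by a chain) is B.
So at least 1 operation follows D, putting D no later than position 10. That position is achievable by scheduling everything else first.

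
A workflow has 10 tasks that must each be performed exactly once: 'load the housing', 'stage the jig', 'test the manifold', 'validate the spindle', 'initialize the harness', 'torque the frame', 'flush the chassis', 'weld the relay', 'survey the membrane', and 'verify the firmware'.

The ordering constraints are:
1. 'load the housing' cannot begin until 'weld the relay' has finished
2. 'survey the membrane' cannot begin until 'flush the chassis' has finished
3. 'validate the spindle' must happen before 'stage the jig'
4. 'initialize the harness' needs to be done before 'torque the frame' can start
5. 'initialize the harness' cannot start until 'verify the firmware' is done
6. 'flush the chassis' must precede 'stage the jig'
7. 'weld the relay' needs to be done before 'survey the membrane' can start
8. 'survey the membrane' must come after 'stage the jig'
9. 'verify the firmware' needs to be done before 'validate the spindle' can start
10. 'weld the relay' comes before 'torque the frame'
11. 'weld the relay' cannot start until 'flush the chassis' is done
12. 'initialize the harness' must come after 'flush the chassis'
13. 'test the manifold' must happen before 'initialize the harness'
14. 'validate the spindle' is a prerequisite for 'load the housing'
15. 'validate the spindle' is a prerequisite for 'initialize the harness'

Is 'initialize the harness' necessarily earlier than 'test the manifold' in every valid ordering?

The constraints actually force 'test the manifold' before 'initialize the harness' (via 'test the manifold' → 'initialize the harness'), not the other way around.
So 'initialize the harness' never precedes 'test the manifold'.

No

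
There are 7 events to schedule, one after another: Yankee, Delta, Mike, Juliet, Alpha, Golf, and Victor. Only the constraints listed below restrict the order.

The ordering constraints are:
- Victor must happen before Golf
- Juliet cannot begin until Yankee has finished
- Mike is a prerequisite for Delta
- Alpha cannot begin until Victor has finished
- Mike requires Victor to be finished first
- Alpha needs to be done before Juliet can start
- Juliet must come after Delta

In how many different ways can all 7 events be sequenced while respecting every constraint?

The events with no prerequisites are Yankee, Victor; any of them can be placed first.
Enumerating by repeatedly choosing an available event (one whose prerequisites are all placed) gives 87 distinct complete orderings.

87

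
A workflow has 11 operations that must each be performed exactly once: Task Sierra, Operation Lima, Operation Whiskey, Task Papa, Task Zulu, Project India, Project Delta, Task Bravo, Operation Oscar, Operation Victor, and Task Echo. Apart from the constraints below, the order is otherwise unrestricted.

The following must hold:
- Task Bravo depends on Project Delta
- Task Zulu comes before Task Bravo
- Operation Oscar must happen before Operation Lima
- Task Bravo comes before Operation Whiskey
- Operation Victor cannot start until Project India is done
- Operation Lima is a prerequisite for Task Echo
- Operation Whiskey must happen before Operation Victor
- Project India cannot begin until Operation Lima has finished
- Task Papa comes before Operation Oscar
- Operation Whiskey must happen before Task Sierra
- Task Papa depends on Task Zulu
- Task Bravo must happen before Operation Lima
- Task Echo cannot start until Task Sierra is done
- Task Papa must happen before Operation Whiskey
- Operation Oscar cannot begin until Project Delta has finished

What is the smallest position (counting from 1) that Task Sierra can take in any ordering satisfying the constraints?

6

Every operation that must precede Task Sierra has to come before it. Tracing all chains that end at Task Sierra, those operations are: Operation Whiskey, Task Papa, Task Zulu, Project Delta, Task Bravo — 5 in total.
So at minimum 5 operations come before Task Sierra, putting Task Sierra no earlier than position 6. That position is achievable by scheduling exactly those predecessors first.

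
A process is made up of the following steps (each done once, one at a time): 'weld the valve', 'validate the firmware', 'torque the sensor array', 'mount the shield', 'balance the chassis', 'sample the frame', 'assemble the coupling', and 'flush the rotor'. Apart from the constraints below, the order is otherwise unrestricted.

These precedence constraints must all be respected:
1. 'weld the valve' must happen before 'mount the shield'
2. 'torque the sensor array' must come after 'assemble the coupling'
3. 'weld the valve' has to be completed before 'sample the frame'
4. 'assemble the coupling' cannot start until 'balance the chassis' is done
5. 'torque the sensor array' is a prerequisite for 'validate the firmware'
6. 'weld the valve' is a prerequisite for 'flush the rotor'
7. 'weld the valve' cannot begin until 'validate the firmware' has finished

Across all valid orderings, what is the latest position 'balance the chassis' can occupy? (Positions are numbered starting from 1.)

The steps that are forced after 'balance the chassis', directly or by a chain of constraints, are 'weld the valve', 'validate the firmware', 'torque the sensor array', 'mount the shield', 'sample the frame', 'assemble the coupling', 'flush the rotor'. That's 7 steps.
So at least 7 steps follow 'balance the chassis', putting 'balance the chassis' no later than position 1. That position is achievable by scheduling everything else first.

1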